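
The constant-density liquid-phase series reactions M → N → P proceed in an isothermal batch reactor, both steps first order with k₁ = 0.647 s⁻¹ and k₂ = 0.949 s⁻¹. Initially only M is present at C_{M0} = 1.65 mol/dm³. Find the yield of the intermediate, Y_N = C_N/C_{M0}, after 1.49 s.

The intermediate concentration in a first-order A→B→C sequence is C_N = k₁C_{M0}(e^(−k₁t) − e^(−k₂t))/(k₂−k₁).
e^(−k₁t) = e^(−0.647×1.49) = e^(−0.9640) = 0.3814; e^(−k₂t) = e^(−1.414) = 0.2432.
C_N = 0.647×1.65/(0.949−0.647) × (0.3814−0.2432) = 3.535×0.1382 = 0.4885 mol/dm³.
Y_N = C_N/C_{M0} = 0.4885/1.65 = 0.296.

0.296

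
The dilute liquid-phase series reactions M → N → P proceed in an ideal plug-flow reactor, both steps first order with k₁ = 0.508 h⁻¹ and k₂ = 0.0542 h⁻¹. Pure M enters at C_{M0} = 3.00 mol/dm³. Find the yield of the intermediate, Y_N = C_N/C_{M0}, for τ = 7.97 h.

The intermediate concentration in a first-order A→B→C sequence is C_N = k₁C_{M0}(e^(−k₁τ) − e^(−k₂τ))/(k₂−k₁).
e^(−k₁τ) = e^(−0.508×7.97) = e^(−4.049) = 0.01744; e^(−k₂τ) = e^(−0.4320) = 0.6492.
C_N = 0.508×3.00/(0.0542−0.508) × (0.01744−0.6492) = (-3.358)×(-0.6318) = 2.122 mol/dm³.
Y_N = C_N/C_{M0} = 2.122/3.00 = 0.707.

0.707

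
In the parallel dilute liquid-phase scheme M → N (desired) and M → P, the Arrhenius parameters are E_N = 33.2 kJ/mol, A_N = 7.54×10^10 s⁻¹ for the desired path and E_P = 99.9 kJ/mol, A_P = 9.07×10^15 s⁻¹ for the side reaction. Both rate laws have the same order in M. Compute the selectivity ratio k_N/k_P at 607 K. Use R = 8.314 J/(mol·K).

k_N/k_P = (A_N/A_P)·exp[−(E_N−E_P)/(RT)] = (A_N/A_P)·exp[(E_P−E_N)/(RT)].
(E_P−E_N)/(RT) = (99.9−33.2)×10³/(8.314×607) = 66700/5047 = 13.22.
k_N/k_P = (7.54×10^10/9.07×10^15)·exp(13.22) = 8.313×10^-6 × 5.495×10^5 = 4.57.

4.57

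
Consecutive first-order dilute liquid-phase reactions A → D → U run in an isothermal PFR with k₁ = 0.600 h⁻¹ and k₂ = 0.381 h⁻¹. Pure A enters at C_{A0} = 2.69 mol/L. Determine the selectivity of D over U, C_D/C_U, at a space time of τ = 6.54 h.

The intermediate concentration in a first-order A→B→C sequence is C_D = k₁C_{A0}(e^(−k₁τ) − e^(−k₂τ))/(k₂−k₁).
e^(−k₁τ) = e^(−0.600×6.54) = e^(−3.924) = 0.01976; e^(−k₂τ) = e^(−2.492) = 0.08277.
C_D = 0.600×2.69/(0.381−0.600) × (0.01976−0.08277) = (-7.370)×(-0.06300) = 0.4643 mol/L.
C_A = C_{A0}e^(−k₁τ) = 0.05316 mol/L, so C_U = C_{A0}−C_A−C_D = 2.173 mol/L; C_D/C_U = 0.214.

0.214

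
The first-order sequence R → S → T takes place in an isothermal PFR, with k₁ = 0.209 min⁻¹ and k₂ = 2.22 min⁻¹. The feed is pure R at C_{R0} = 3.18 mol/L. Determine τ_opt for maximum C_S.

1.18 min

Setting dC_S/dτ = 0 gives τ_opt = ln(k₂/k₁)/(k₂−k₁).
= ln(2.22/0.209)/(2.22−0.209) = ln(10.62)/2.011 = 2.363/2.011 = 1.18 min.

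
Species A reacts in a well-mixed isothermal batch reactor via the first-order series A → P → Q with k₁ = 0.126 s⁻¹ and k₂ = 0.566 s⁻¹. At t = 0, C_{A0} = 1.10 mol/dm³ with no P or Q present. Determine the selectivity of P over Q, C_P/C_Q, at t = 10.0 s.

For first-order series with pure A initially, C_P(t) = k₁C_{A0}/(k₂−k₁)·(e^(−k₁t) − e^(−k₂t)).
e^(−k₁t) = e^(−0.126×10.0) = e^(−1.260) = 0.2837; e^(−k₂t) = e^(−5.660) = 0.003483.
C_P = 0.126×1.10/(0.566−0.126) × (0.2837−0.003483) = 0.3150×0.2802 = 0.08825 mol/dm³.
C_A = C_{A0}e^(−k₁t) = 0.3120 mol/dm³, so C_Q = C_{A0}−C_A−C_P = 0.6997 mol/dm³; C_P/C_Q = 0.126.

0.126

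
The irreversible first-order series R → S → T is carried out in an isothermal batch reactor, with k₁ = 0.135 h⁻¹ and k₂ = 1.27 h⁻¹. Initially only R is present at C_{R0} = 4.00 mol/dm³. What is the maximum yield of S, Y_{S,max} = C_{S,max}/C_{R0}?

0.0814

At the optimum, C_{S,max}/C_{R0} = (k₁/k₂)^[k₂/(k₂−k₁)].
= (0.135/1.27)^(1.27/(1.27−0.135)) = (0.1063)^(1.119) = 0.08142.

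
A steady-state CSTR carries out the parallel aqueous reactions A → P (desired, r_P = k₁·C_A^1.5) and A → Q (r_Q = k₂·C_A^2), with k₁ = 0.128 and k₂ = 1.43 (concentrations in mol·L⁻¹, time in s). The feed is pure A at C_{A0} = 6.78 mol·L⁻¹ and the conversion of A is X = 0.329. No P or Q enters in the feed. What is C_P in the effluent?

0.0898 mol·L⁻¹

Exit C_A = C_{A0}(1−X) = 6.78×0.671 = 4.549 mol·L⁻¹.
Rates in a CSTR are evaluated at the outlet concentration: r_P = 0.128×4.549^1.5 = 1.242, r_Q = 1.43×4.549^2 = 29.60.
Fraction of consumed A going to P: r_P/(r_P+r_Q) = 0.04028.
C_P = 0.04028·C_{A0}·X = 0.04028×6.78×0.329 = 0.0898 mol·L⁻¹.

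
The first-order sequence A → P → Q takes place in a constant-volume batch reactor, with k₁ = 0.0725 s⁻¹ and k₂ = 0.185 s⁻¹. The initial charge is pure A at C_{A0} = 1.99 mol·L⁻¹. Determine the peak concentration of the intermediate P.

0.426 mol·L⁻¹

At the optimum, C_{P,max}/C_{A0} = (k₁/k₂)^[k₂/(k₂−k₁)].
= (0.0725/0.185)^(0.185/(0.185−0.0725)) = (0.3919)^(1.644) = 0.2143.
C_{P,max} = 0.2143×1.99 = 0.426 mol·L⁻¹.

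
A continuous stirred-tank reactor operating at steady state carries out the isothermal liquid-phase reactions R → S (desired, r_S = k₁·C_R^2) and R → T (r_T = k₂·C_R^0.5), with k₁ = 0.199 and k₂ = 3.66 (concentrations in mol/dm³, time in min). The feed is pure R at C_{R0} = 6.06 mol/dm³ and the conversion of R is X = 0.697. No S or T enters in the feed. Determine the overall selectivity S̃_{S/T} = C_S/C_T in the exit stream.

Exit C_R = C_{R0}(1−X) = 6.06×0.303 = 1.836 mol/dm³.
In a CSTR the entire volume is at exit conditions, so r_S = 0.199×1.836^2 = 0.6709 and r_T = 3.66×1.836^0.5 = 4.960.
Overall selectivity = C_S/C_T = r_Sτ/(r_Tτ) = r_S/r_T = 0.135.

0.135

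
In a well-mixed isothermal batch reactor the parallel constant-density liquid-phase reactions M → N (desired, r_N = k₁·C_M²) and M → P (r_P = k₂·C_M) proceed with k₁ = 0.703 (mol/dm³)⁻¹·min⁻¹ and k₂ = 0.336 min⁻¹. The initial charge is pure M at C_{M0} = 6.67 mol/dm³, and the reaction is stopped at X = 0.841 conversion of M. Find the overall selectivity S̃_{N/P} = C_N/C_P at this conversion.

6.64

C_M = C_{M0}(1−X) = 1.061 mol/dm³.
Along a PFR/batch, dC_P/dC_M = −r_P/(r_N+r_P) = −k₂/(k₂+k₁·C_M).
Integrating from C_{M0} to C_M: C_P = (0.336/0.703)·ln[(0.336+0.703·6.67)/(0.336+0.703·1.06)] = 0.4780·ln(5.025/1.082) = 0.7341 mol/dm³.
Then C_N = (C_{M0}−C_M) − C_P = 5.609 − 0.7341 = 4.875 mol/dm³.
S̃_{N/P} = C_N/C_P = 4.875/0.7341 = 6.64.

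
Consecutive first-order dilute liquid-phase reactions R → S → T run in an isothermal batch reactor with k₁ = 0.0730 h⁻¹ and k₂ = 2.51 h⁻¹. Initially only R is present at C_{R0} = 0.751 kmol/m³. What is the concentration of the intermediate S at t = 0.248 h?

The intermediate concentration in a first-order A→B→C sequence is C_S = k₁C_{R0}(e^(−k₁t) − e^(−k₂t))/(k₂−k₁).
e^(−k₁t) = e^(−0.0730×0.248) = e^(−0.01810) = 0.9821; e^(−k₂t) = e^(−0.6225) = 0.5366.
C_S = 0.0730×0.751/(2.51−0.0730) × (0.9821−0.5366) = 0.02250×0.4454 = 0.01002 kmol/m³.

0.0100 kmol/m³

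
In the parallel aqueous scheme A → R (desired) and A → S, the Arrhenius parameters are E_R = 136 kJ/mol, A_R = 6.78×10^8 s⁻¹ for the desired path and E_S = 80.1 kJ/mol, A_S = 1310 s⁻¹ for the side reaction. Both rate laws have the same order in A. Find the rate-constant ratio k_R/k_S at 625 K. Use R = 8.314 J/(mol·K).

With equal orders, S_{R/S} = k_R/k_S = (A_R/A_S)·exp[(E_S−E_R)/(RT)].
(E_S−E_R)/(RT) = (80.1−136)×10³/(8.314×625) = -55900/5196 = -10.76.
k_R/k_S = (6.78×10^8/1310)·exp(-10.76) = 5.176×10^5 × 2.128×10^-5 = 11.0.

11.0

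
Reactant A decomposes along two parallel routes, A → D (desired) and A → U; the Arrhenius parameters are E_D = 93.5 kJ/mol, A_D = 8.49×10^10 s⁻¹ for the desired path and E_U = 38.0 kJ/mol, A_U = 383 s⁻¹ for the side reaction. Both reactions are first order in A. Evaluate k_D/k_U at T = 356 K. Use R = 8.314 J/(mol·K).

1.59

Since both paths have the same order in A, the concentration cancels and S_{D/U} = k_D/k_U = (A_D/A_U)·exp[(E_U−E_D)/(RT)].
(E_U−E_D)/(RT) = (38.0−93.5)×10³/(8.314×356) = -55500/2960 = -18.75.
k_D/k_U = (8.49×10^10/383)·exp(-18.75) = 2.217×10^8 × 7.184×10^-9 = 1.59.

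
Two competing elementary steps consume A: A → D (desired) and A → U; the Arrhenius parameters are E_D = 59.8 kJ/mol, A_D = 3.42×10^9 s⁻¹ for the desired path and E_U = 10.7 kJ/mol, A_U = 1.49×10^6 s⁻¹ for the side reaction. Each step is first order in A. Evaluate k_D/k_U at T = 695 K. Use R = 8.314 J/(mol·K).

k_D/k_U = (A_D/A_U)·exp[−(E_D−E_U)/(RT)] = (A_D/A_U)·exp[(E_U−E_D)/(RT)].
(E_U−E_D)/(RT) = (10.7−59.8)×10³/(8.314×695) = -49100/5778 = -8.497.
k_D/k_U = (3.42×10^9/1.49×10^6)·exp(-8.497) = 2295 × 2.040×10^-4 = 0.468.
Since E_D > E_U, raising the temperature improves selectivity toward D.

0.468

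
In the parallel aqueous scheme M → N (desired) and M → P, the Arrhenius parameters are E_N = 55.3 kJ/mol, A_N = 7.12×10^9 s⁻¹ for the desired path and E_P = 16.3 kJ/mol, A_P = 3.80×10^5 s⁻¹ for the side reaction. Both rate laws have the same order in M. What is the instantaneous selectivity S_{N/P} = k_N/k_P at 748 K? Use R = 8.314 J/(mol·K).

With equal orders, S_{N/P} = k_N/k_P = (A_N/A_P)·exp[(E_P−E_N)/(RT)].
(E_P−E_N)/(RT) = (16.3−55.3)×10³/(8.314×748) = -39000/6219 = -6.271.
k_N/k_P = (7.12×10^9/3.80×10^5)·exp(-6.271) = 18737 × 0.001890 = 35.4.

35.4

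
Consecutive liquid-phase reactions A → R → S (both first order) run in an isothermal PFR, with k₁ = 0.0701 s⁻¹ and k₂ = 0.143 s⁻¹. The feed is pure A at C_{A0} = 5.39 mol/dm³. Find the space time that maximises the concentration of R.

9.78 s

The intermediate peaks when r₁ = r₂, i.e. k₁e^(−k₁τ) = k₂e^(−k₂τ), giving τ_opt = ln(k₂/k₁)/(k₂−k₁).
= ln(0.143/0.0701)/(0.143−0.0701) = ln(2.040)/0.07290 = 0.7129/0.07290 = 9.78 s.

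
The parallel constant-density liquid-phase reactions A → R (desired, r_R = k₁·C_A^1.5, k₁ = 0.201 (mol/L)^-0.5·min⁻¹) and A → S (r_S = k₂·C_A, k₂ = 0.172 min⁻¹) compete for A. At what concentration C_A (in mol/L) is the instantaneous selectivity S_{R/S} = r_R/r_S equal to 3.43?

8.61 mol/L

S_{R/S} = (k₁/k₂)·C_A^0.5 ⇒ C_A = (S·k₂/k₁)^(2).
= (3.43×0.172/0.201)^(2) = (2.935)^(2) = 8.61 mol/L.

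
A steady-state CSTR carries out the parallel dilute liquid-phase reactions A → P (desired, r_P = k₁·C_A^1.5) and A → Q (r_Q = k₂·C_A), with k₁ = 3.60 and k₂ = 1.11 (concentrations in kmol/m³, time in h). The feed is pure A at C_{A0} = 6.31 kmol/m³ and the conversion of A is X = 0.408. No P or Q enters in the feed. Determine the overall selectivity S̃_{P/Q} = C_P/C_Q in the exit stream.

Exit C_A = C_{A0}(1−X) = 6.31×0.592 = 3.736 kmol/m³.
Rates in a CSTR are evaluated at the outlet concentration: r_P = 3.60×3.736^1.5 = 25.99, r_Q = 1.11×3.736 = 4.146.
Overall selectivity = C_P/C_Q = r_Pτ/(r_Qτ) = r_P/r_Q = 6.27.

6.27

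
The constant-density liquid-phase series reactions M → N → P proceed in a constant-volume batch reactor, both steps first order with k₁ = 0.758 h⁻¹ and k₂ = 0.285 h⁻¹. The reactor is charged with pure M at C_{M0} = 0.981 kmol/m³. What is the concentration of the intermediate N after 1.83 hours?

0.541 kmol/m³

For first-order series with pure M initially, C_N(t) = k₁C_{M0}/(k₂−k₁)·(e^(−k₁t) − e^(−k₂t)).
e^(−k₁t) = e^(−0.758×1.83) = e^(−1.387) = 0.2498; e^(−k₂t) = e^(−0.5215) = 0.5936.
C_N = 0.758×0.981/(0.285−0.758) × (0.2498−0.5936) = (-1.572)×(-0.3438) = 0.5405 kmol/m³.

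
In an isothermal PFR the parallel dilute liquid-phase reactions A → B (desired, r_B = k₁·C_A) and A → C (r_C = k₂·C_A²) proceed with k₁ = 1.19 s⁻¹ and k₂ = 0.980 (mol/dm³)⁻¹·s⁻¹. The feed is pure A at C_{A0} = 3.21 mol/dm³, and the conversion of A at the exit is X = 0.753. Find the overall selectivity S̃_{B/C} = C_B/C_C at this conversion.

0.659

C_A = C_{A0}(1−X) = 0.7929 mol/dm³.
Along a PFR/batch, dC_B/dC_A = −r_B/(r_B+r_C) = −k₁/(k₁+k₂·C_A).
Integrating from C_{A0} to C_A: C_B = (1.19/0.980)·ln[(1.19+0.980·3.21)/(1.19+0.980·0.793)] = 1.214·ln(4.336/1.967) = 0.9598 mol/dm³.
C_C = (C_{A0}−C_A)−C_B = 1.457 mol/dm³; S̃_{B/C} = 0.9598/1.457 = 0.659.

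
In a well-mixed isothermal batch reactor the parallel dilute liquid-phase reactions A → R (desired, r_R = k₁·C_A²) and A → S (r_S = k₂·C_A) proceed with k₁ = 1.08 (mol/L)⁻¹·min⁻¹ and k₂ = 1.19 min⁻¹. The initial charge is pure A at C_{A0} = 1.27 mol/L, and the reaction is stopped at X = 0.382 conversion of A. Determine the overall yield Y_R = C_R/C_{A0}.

0.183

C_A = C_{A0}(1−X) = 0.7849 mol/L.
Along a PFR/batch, dC_S/dC_A = −r_S/(r_R+r_S) = −k₂/(k₂+k₁·C_A).
Integrating from C_{A0} to C_A: C_S = (1.19/1.08)·ln[(1.19+1.08·1.27)/(1.19+1.08·0.785)] = 1.102·ln(2.562/2.038) = 0.2521 mol/L.
Then C_R = (C_{A0}−C_A) − C_S = 0.4851 − 0.2521 = 0.2330 mol/L.
Y_R = C_R/C_{A0} = 0.2330/1.27 = 0.183.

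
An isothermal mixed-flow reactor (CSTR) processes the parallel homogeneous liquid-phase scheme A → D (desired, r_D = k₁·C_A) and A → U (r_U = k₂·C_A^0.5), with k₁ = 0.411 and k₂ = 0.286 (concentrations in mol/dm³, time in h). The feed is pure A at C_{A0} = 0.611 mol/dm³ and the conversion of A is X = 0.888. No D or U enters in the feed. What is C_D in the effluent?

0.148 mol/dm³

Exit C_A = C_{A0}(1−X) = 0.611×0.112 = 0.06843 mol/dm³.
In a CSTR the entire volume is at exit conditions, so r_D = 0.411×0.06843 = 0.02813 and r_U = 0.286×0.06843^0.5 = 0.07482.
Fraction of consumed A going to D: r_D/(r_D+r_U) = 0.2732.
C_D = 0.2732·C_{A0}·X = 0.2732×0.611×0.888 = 0.148 mol/dm³.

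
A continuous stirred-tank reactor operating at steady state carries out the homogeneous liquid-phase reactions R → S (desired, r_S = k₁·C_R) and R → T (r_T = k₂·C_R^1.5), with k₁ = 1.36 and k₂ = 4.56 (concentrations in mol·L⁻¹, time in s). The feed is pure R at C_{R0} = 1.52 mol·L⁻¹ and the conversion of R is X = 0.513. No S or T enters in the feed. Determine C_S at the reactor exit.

Exit C_R = C_{R0}(1−X) = 1.52×0.487 = 0.7402 mol·L⁻¹.
In a CSTR the entire volume is at exit conditions, so r_S = 1.36×0.7402 = 1.007 and r_T = 4.56×0.7402^1.5 = 2.904.
Fraction of consumed R going to S: r_S/(r_S+r_T) = 0.2574.
C_S = 0.2574·C_{R0}·X = 0.2574×1.52×0.513 = 0.201 mol·L⁻¹.

0.201 mol·L⁻¹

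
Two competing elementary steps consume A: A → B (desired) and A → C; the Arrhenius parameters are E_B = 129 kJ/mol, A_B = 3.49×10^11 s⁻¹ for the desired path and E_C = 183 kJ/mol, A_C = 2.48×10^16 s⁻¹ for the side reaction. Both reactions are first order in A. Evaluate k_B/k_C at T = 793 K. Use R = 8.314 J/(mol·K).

Since both paths have the same order in A, the concentration cancels and S_{B/C} = k_B/k_C = (A_B/A_C)·exp[(E_C−E_B)/(RT)].
(E_C−E_B)/(RT) = (183−129)×10³/(8.314×793) = 54000/6593 = 8.191.
k_B/k_C = (3.49×10^11/2.48×10^16)·exp(8.191) = 1.407×10^-5 × 3607 = 0.0508.
Since E_B < E_C, lowering the temperature improves selectivity toward B.

0.0508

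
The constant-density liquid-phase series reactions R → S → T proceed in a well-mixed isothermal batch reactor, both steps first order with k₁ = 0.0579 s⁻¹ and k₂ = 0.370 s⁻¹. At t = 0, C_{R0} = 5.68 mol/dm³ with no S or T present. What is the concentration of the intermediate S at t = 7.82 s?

0.612 mol/dm³

Solving the coupled first-order balances gives C_S(t) = [k₁/(k₂−k₁)]·C_{R0}·(e^(−k₁t) − e^(−k₂t)).
e^(−k₁t) = e^(−0.0579×7.82) = e^(−0.4528) = 0.6359; e^(−k₂t) = e^(−2.893) = 0.05539.
C_S = 0.0579×5.68/(0.370−0.0579) × (0.6359−0.05539) = 1.054×0.5805 = 0.6117 mol/dm³.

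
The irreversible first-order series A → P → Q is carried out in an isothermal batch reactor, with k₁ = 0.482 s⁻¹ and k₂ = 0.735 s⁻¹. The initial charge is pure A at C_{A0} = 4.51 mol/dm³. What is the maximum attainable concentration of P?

1.32 mol/dm³

At the optimum, C_{P,max}/C_{A0} = (k₁/k₂)^[k₂/(k₂−k₁)].
= (0.482/0.735)^(0.735/(0.735−0.482)) = (0.6558)^(2.905) = 0.2935.
C_{P,max} = 0.2935×4.51 = 1.32 mol/dm³.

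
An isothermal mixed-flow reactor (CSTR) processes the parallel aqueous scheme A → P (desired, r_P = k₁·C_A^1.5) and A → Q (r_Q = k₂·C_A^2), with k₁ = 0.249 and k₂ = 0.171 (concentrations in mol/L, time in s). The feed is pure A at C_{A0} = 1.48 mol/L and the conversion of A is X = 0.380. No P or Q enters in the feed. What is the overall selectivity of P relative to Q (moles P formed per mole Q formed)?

Exit C_A = C_{A0}(1−X) = 1.48×0.620 = 0.9176 mol/L.
A CSTR operates uniformly at the exit composition, giving r_P = 0.2189 and r_Q = 0.1440 (each k·C_A^n at C_A = 0.9176).
Overall selectivity = C_P/C_Q = r_Pτ/(r_Qτ) = r_P/r_Q = 1.52.

1.52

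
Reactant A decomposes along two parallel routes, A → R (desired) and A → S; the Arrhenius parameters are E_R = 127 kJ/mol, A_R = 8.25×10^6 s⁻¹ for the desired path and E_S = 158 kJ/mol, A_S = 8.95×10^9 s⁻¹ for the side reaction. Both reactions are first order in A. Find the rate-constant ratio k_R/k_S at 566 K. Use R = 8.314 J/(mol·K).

k_R/k_S = (A_R/A_S)·exp[−(E_R−E_S)/(RT)] = (A_R/A_S)·exp[(E_S−E_R)/(RT)].
(E_S−E_R)/(RT) = (158−127)×10³/(8.314×566) = 31000/4706 = 6.588.
k_R/k_S = (8.25×10^6/8.95×10^9)·exp(6.588) = 9.218×10^-4 × 726.1 = 0.669.
Since E_R < E_S, lowering the temperature improves selectivity toward R.

0.669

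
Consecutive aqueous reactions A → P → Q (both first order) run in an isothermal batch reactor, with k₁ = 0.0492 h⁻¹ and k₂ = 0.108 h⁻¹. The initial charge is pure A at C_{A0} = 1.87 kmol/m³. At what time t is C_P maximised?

The intermediate peaks when r₁ = r₂, i.e. k₁e^(−k₁t) = k₂e^(−k₂t), giving t_opt = ln(k₂/k₁)/(k₂−k₁).
= ln(0.108/0.0492)/(0.108−0.0492) = ln(2.195)/0.05880 = 0.7862/0.05880 = 13.4 h.

13.4 h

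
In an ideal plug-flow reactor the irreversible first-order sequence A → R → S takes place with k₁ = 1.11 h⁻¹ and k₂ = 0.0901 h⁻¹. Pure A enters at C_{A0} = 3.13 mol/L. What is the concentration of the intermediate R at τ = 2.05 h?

2.48 mol/L

The intermediate concentration in a first-order A→B→C sequence is C_R = k₁C_{A0}(e^(−k₁τ) − e^(−k₂τ))/(k₂−k₁).
e^(−k₁τ) = e^(−1.11×2.05) = e^(−2.276) = 0.1027; e^(−k₂τ) = e^(−0.1847) = 0.8313.
C_R = 1.11×3.13/(0.0901−1.11) × (0.1027−0.8313) = (-3.407)×(-0.7286) = 2.482 mol/L.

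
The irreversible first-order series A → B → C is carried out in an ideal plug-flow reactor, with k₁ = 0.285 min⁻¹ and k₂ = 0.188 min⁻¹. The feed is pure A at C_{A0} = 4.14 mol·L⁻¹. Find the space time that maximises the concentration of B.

Setting dC_B/dτ = 0 gives τ_opt = ln(k₂/k₁)/(k₂−k₁).
= ln(0.188/0.285)/(0.188−0.285) = ln(0.6596)/-0.09700 = -0.4160/-0.09700 = 4.29 min.

4.29 min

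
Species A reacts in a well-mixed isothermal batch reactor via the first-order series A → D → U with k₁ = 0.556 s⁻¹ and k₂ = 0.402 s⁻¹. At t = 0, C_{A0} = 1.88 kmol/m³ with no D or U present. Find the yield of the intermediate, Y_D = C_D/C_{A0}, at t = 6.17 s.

The intermediate concentration in a first-order A→B→C sequence is C_D = k₁C_{A0}(e^(−k₁t) − e^(−k₂t))/(k₂−k₁).
e^(−k₁t) = e^(−0.556×6.17) = e^(−3.431) = 0.03237; e^(−k₂t) = e^(−2.480) = 0.08371.
C_D = 0.556×1.88/(0.402−0.556) × (0.03237−0.08371) = (-6.788)×(-0.05134) = 0.3485 kmol/m³.
Y_D = C_D/C_{A0} = 0.3485/1.88 = 0.185.

0.185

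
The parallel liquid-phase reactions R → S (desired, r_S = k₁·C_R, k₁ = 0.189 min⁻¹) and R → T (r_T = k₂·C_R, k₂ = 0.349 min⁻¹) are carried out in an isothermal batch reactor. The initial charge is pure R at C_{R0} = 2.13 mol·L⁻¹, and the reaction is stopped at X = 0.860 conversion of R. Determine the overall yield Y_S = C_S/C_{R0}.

C_R = C_{R0}(1−X) = 0.2982 mol·L⁻¹.
Both paths are first order in R, so the instantaneous fraction to S is constant: dC_S/d(−C_R) = k₁/(k₁+k₂) = 0.3513.
C_S = 0.3513·(C_{R0}−C_R) = 0.3513×1.832 = 0.644 mol·L⁻¹.
Y_S = C_S/C_{R0} = 0.6435/2.13 = 0.302.

0.302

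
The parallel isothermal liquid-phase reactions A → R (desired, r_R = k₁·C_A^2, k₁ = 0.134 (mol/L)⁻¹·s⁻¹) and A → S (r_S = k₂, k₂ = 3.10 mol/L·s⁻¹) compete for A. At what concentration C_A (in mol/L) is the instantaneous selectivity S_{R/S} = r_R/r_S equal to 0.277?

S_{R/S} = (k₁/k₂)·C_A^2 ⇒ C_A = (S·k₂/k₁)^(0.5).
= (0.277×3.10/0.134)^(0.5) = (6.408)^(0.5) = 2.53 mol/L.

2.53 mol/L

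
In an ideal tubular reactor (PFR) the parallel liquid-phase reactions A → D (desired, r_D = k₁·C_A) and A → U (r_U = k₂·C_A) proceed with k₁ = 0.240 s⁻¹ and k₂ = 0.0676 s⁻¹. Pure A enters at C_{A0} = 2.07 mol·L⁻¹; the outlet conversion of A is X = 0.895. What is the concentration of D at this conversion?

1.45 mol·L⁻¹

C_A = C_{A0}(1−X) = 0.2173 mol·L⁻¹.
Both paths are first order in A, so the instantaneous fraction to D is constant: dC_D/d(−C_A) = k₁/(k₁+k₂) = 0.7802.
C_D = 0.7802·(C_{A0}−C_A) = 0.7802×1.853 = 1.45 mol·L⁻¹.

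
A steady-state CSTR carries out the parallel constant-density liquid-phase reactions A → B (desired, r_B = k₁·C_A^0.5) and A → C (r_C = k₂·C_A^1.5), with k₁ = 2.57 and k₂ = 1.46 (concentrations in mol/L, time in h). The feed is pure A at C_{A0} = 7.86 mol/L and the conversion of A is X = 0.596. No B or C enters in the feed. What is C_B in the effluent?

Exit C_A = C_{A0}(1−X) = 7.86×0.404 = 3.175 mol/L.
Rates in a CSTR are evaluated at the outlet concentration: r_B = 2.57×3.175^0.5 = 4.580, r_C = 1.46×3.175^1.5 = 8.261.
Fraction of consumed A going to B: r_B/(r_B+r_C) = 0.3566.
C_B = 0.3566·C_{A0}·X = 0.3566×7.86×0.596 = 1.67 mol/L.

1.67 mol/L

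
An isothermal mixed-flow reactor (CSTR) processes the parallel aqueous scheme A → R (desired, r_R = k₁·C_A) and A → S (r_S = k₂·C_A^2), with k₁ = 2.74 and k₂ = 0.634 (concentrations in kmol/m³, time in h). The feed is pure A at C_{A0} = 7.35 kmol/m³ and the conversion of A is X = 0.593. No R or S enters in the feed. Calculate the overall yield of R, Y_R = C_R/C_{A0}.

Exit C_A = C_{A0}(1−X) = 7.35×0.407 = 2.991 kmol/m³.
Rates in a CSTR are evaluated at the outlet concentration: r_R = 2.74×2.991 = 8.197, r_S = 0.634×2.991^2 = 5.674.
Fraction of consumed A going to R: r_R/(r_R+r_S) = 0.5910.
C_R = 0.5910·C_{A0}·X = 0.5910×7.35×0.593 = 2.58 kmol/m³; Y_R = C_R/C_{A0} = 0.350.

0.350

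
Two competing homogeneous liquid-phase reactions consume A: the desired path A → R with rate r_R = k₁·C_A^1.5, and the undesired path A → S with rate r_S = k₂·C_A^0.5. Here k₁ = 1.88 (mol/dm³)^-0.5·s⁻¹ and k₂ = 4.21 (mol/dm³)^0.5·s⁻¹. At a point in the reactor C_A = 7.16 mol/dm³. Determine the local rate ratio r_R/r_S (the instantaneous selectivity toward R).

3.20

S_{R/S} = r_R/r_S = (k₁·C_A^1.5)/(k₂·C_A^0.5) = (k₁/k₂)·C_A.
= (1.88×7.160^1.5) / (4.21×7.160^0.5) = 36.02/11.27 = 3.20.
Since the desired path is higher order in A, keeping C_A high (PFR or concentrated feed) favours R.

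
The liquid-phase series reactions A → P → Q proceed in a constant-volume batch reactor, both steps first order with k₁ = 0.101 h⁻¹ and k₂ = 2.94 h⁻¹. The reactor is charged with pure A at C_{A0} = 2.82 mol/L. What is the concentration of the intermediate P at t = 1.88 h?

For first-order series with pure A initially, C_P(t) = k₁C_{A0}/(k₂−k₁)·(e^(−k₁t) − e^(−k₂t)).
e^(−k₁t) = e^(−0.101×1.88) = e^(−0.1899) = 0.8271; e^(−k₂t) = e^(−5.527) = 0.003977.
C_P = 0.101×2.82/(2.94−0.101) × (0.8271−0.003977) = 0.1003×0.8231 = 0.08257 mol/L.

0.0826 mol/L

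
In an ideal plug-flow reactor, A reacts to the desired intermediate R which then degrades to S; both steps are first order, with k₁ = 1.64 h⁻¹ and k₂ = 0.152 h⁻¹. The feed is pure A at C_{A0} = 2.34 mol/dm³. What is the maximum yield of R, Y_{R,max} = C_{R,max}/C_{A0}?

0.784

At the optimum, C_{R,max}/C_{A0} = (k₁/k₂)^[k₂/(k₂−k₁)].
= (1.64/0.152)^(0.152/(0.152−1.64)) = (10.79)^(-0.1022) = 0.7843.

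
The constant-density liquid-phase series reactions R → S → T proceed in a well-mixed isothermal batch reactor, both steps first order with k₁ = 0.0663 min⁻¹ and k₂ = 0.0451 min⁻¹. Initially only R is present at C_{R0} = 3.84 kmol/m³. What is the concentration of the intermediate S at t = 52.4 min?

0.758 kmol/m³

The intermediate concentration in a first-order A→B→C sequence is C_S = k₁C_{R0}(e^(−k₁t) − e^(−k₂t))/(k₂−k₁).
e^(−k₁t) = e^(−0.0663×52.4) = e^(−3.474) = 0.03099; e^(−k₂t) = e^(−2.363) = 0.09411.
C_S = 0.0663×3.84/(0.0451−0.0663) × (0.03099−0.09411) = (-12.01)×(-0.06313) = 0.7581 kmol/m³.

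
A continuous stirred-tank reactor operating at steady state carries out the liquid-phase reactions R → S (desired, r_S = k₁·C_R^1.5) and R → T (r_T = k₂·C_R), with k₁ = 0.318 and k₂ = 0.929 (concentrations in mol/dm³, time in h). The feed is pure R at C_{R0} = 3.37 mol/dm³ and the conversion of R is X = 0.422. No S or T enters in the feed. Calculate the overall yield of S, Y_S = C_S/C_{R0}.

0.136

Exit C_R = C_{R0}(1−X) = 3.37×0.578 = 1.948 mol/dm³.
In a CSTR the entire volume is at exit conditions, so r_S = 0.318×1.948^1.5 = 0.8645 and r_T = 0.929×1.948 = 1.810.
Fraction of consumed R going to S: r_S/(r_S+r_T) = 0.3233.
C_S = 0.3233·C_{R0}·X = 0.3233×3.37×0.422 = 0.460 mol/dm³; Y_S = C_S/C_{R0} = 0.136.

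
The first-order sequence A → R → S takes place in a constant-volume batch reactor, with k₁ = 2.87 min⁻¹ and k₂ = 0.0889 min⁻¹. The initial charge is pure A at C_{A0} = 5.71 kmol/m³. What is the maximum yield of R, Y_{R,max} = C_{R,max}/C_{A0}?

At the optimum, C_{R,max}/C_{A0} = (k₁/k₂)^[k₂/(k₂−k₁)].
= (2.87/0.0889)^(0.0889/(0.0889−2.87)) = (32.28)^(-0.03197) = 0.8949.

0.895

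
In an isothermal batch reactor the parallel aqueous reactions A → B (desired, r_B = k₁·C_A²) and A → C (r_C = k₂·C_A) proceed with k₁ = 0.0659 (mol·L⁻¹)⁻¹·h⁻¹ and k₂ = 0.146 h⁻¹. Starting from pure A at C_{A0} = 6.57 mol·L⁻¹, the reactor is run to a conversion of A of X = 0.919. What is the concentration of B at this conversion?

C_A = C_{A0}(1−X) = 0.5322 mol·L⁻¹.
Along a PFR/batch, dC_C/dC_A = −r_C/(r_B+r_C) = −k₂/(k₂+k₁·C_A).
Integrating from C_{A0} to C_A: C_C = (0.146/0.0659)·ln[(0.146+0.0659·6.57)/(0.146+0.0659·0.532)] = 2.215·ln(0.5790/0.1811) = 2.575 mol·L⁻¹.
Then C_B = (C_{A0}−C_A) − C_C = 6.038 − 2.575 = 3.463 mol·L⁻¹.

3.46 mol·L⁻¹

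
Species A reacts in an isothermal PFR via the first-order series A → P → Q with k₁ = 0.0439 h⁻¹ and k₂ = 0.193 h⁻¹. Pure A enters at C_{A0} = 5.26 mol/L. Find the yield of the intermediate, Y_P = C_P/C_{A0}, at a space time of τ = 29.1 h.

For first-order series with pure A initially, C_P(τ) = k₁C_{A0}/(k₂−k₁)·(e^(−k₁τ) − e^(−k₂τ)).
e^(−k₁τ) = e^(−0.0439×29.1) = e^(−1.277) = 0.2787; e^(−k₂τ) = e^(−5.616) = 0.003638.
C_P = 0.0439×5.26/(0.193−0.0439) × (0.2787−0.003638) = 1.549×0.2751 = 0.4260 mol/L.
Y_P = C_P/C_{A0} = 0.4260/5.26 = 0.0810.

0.0810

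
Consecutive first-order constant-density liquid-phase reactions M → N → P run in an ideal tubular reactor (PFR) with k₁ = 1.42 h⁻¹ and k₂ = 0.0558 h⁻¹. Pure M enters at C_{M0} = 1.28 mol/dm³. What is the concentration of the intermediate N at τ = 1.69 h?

For first-order series with pure M initially, C_N(τ) = k₁C_{M0}/(k₂−k₁)·(e^(−k₁τ) − e^(−k₂τ)).
e^(−k₁τ) = e^(−1.42×1.69) = e^(−2.400) = 0.09074; e^(−k₂τ) = e^(−0.09430) = 0.9100.
C_N = 1.42×1.28/(0.0558−1.42) × (0.09074−0.9100) = (-1.332)×(-0.8193) = 1.092 mol/dm³.

1.09 mol/dm³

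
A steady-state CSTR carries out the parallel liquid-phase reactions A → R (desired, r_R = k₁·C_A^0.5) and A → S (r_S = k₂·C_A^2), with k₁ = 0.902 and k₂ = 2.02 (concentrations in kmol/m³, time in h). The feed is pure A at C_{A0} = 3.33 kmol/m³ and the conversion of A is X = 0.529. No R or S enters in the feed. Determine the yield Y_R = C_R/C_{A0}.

0.0980

Exit C_A = C_{A0}(1−X) = 3.33×0.471 = 1.568 kmol/m³.
A CSTR operates uniformly at the exit composition, giving r_R = 1.130 and r_S = 4.969 (each k·C_A^n at C_A = 1.568).
Fraction of consumed A going to R: r_R/(r_R+r_S) = 0.1852.
C_R = 0.1852·C_{A0}·X = 0.1852×3.33×0.529 = 0.326 kmol/m³; Y_R = C_R/C_{A0} = 0.0980.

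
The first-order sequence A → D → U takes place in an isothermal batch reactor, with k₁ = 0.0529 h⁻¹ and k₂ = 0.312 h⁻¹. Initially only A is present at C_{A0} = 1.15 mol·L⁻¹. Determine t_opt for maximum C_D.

The intermediate peaks when r₁ = r₂, i.e. k₁e^(−k₁t) = k₂e^(−k₂t), giving t_opt = ln(k₂/k₁)/(k₂−k₁).
= ln(0.312/0.0529)/(0.312−0.0529) = ln(5.898)/0.2591 = 1.775/0.2591 = 6.85 h.

6.85 h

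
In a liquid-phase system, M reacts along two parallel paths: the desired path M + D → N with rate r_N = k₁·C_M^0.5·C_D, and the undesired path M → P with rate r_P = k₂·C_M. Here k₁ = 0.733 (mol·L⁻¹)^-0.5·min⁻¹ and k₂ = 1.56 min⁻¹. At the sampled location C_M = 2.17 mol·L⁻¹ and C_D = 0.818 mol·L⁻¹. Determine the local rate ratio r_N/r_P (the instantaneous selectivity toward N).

0.261

S_{N/P} = r_N/r_P = (k₁·C_M^0.5·C_D)/(k₂·C_M) = (k₁/k₂)·C_M^-0.5·C_D.
= (0.733×2.170^0.5×0.8180) / (1.56×2.170) = 0.8833/3.385 = 0.261.
The undesired path is higher order in M, so low C_M (CSTR or dilute feed) favours N.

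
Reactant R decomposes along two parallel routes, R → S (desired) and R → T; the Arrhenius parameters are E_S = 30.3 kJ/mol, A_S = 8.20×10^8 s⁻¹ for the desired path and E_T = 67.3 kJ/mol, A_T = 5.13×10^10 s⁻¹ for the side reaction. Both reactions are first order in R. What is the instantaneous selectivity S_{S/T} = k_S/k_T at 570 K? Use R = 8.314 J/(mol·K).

39.3

With equal orders, S_{S/T} = k_S/k_T = (A_S/A_T)·exp[(E_T−E_S)/(RT)].
(E_T−E_S)/(RT) = (67.3−30.3)×10³/(8.314×570) = 37000/4739 = 7.808.
k_S/k_T = (8.20×10^8/5.13×10^10)·exp(7.808) = 0.01598 × 2459 = 39.3.
Since E_S < E_T, lowering the temperature improves selectivity toward S.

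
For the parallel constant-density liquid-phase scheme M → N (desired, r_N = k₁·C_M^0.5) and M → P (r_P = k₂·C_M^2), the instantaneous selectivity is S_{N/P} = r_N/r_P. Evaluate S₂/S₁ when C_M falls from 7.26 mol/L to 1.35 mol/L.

12.5

S_{N/P} = (k₁/k₂)·C_M^-1.5, so S₂/S₁ = (C_{M,2}/C_{M,1})^-1.5.
= (1.35/7.26)^(-1.5) = (0.1860)^(-1.5) = 12.5.
Selectivity toward N rises as C_M falls — low-concentration operation is favoured.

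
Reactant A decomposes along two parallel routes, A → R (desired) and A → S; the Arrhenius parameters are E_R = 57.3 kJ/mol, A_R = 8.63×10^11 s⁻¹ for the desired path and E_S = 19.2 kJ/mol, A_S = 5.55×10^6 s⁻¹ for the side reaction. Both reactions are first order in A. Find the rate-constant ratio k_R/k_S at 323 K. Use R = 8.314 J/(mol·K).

Since both paths have the same order in A, the concentration cancels and S_{R/S} = k_R/k_S = (A_R/A_S)·exp[(E_S−E_R)/(RT)].
(E_S−E_R)/(RT) = (19.2−57.3)×10³/(8.314×323) = -38100/2685 = -14.19.
k_R/k_S = (8.63×10^11/5.55×10^6)·exp(-14.19) = 1.555×10^5 × 6.892×10^-7 = 0.107.

0.107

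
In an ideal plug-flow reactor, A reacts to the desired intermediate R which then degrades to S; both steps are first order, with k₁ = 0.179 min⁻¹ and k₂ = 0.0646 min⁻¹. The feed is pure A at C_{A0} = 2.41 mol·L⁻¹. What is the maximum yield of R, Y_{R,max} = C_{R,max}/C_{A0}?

At the optimum, C_{R,max}/C_{A0} = (k₁/k₂)^[k₂/(k₂−k₁)].
= (0.179/0.0646)^(0.0646/(0.0646−0.179)) = (2.771)^(-0.5647) = 0.5624.

0.562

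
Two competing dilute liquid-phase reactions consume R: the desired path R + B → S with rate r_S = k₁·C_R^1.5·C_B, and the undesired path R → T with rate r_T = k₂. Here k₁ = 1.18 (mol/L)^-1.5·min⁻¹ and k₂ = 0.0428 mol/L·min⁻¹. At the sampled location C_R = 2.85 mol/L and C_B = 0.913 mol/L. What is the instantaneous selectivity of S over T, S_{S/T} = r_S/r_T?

S_{S/T} = r_S/r_T = (k₁·C_R^1.5·C_B)/(k₂) = (k₁/k₂)·C_R^1.5·C_B.
= (1.18×2.850^1.5×0.9130) / (0.0428) = 5.183/0.04280 = 121.

121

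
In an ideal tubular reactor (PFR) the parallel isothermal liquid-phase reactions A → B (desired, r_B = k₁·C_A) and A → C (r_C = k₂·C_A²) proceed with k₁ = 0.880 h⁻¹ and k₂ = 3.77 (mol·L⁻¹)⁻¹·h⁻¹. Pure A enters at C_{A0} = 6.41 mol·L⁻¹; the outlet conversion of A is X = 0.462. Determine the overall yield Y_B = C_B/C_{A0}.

0.0215

C_A = C_{A0}(1−X) = 3.449 mol·L⁻¹.
Along a PFR/batch, dC_B/dC_A = −r_B/(r_B+r_C) = −k₁/(k₁+k₂·C_A).
Integrating from C_{A0} to C_A: C_B = (0.880/3.77)·ln[(0.880+3.77·6.41)/(0.880+3.77·3.45)] = 0.2334·ln(25.05/13.88) = 0.1378 mol·L⁻¹.
Y_B = C_B/C_{A0} = 0.1378/6.41 = 0.0215.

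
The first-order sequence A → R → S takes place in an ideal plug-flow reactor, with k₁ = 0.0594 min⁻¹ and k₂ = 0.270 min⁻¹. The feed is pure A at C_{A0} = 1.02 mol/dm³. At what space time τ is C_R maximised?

The intermediate peaks when r₁ = r₂, i.e. k₁e^(−k₁τ) = k₂e^(−k₂τ), giving τ_opt = ln(k₂/k₁)/(k₂−k₁).
= ln(0.270/0.0594)/(0.270−0.0594) = ln(4.545)/0.2106 = 1.514/0.2106 = 7.19 min.

7.19 min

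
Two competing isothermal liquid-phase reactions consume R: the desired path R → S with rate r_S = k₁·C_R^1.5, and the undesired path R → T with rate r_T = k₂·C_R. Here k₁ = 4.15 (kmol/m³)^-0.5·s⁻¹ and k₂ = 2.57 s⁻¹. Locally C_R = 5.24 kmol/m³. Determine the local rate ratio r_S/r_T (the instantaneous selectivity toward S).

S_{S/T} = r_S/r_T = (k₁·C_R^1.5)/(k₂·C_R) = (k₁/k₂)·C_R^0.5.
= (4.15×5.240^1.5) / (2.57×5.240) = 49.78/13.47 = 3.70.

3.70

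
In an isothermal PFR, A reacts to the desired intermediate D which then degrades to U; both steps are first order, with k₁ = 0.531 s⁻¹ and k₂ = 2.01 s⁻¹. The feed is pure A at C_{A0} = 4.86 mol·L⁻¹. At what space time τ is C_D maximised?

Setting dC_D/dτ = 0 gives τ_opt = ln(k₂/k₁)/(k₂−k₁).
= ln(2.01/0.531)/(2.01−0.531) = ln(3.785)/1.479 = 1.331/1.479 = 0.900 s.

0.900 s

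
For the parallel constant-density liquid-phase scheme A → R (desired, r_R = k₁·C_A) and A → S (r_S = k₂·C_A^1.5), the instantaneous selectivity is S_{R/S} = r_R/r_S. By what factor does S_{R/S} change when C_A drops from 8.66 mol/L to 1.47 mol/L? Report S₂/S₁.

2.43

S_{R/S} = (k₁/k₂)·C_A^-0.5, so S₂/S₁ = (C_{A,2}/C_{A,1})^-0.5.
= (1.47/8.66)^(-0.5) = (0.1697)^(-0.5) = 2.43.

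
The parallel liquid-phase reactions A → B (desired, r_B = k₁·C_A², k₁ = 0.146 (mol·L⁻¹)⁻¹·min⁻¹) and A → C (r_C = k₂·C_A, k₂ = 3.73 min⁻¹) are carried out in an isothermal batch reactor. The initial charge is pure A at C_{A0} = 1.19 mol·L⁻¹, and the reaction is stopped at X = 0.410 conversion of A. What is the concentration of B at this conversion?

C_A = C_{A0}(1−X) = 0.7021 mol·L⁻¹.
Along a PFR/batch, dC_C/dC_A = −r_C/(r_B+r_C) = −k₂/(k₂+k₁·C_A).
Integrating from C_{A0} to C_A: C_C = (3.73/0.146)·ln[(3.73+0.146·1.19)/(3.73+0.146·0.702)] = 25.55·ln(3.904/3.833) = 0.4705 mol·L⁻¹.
Then C_B = (C_{A0}−C_A) − C_C = 0.4879 − 0.4705 = 0.01741 mol·L⁻¹.

0.0174 mol·L⁻¹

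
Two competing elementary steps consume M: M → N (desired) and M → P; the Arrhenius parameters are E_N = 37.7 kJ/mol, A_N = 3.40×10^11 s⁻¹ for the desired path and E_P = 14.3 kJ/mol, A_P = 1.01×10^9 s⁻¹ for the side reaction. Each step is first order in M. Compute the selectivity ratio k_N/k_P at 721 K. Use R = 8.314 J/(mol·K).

6.79

With equal orders, S_{N/P} = k_N/k_P = (A_N/A_P)·exp[(E_P−E_N)/(RT)].
(E_P−E_N)/(RT) = (14.3−37.7)×10³/(8.314×721) = -23400/5994 = -3.904.
k_N/k_P = (3.40×10^11/1.01×10^9)·exp(-3.904) = 336.6 × 0.02017 = 6.79.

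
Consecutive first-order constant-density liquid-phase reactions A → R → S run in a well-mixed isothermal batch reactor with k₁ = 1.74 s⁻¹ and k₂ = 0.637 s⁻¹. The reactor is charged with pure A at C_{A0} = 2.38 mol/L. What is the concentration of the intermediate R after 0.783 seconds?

1.32 mol/L

Solving the coupled first-order balances gives C_R(t) = [k₁/(k₂−k₁)]·C_{A0}·(e^(−k₁t) − e^(−k₂t)).
e^(−k₁t) = e^(−1.74×0.783) = e^(−1.362) = 0.2560; e^(−k₂t) = e^(−0.4988) = 0.6073.
C_R = 1.74×2.38/(0.637−1.74) × (0.2560−0.6073) = (-3.754)×(-0.3512) = 1.319 mol/L.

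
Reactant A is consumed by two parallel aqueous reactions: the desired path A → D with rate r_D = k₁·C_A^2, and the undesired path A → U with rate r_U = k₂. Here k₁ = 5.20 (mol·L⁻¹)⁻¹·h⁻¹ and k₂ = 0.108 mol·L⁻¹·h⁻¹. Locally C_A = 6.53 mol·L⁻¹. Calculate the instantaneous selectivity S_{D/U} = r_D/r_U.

S_{D/U} = r_D/r_U = (k₁·C_A^2)/(k₂) = (k₁/k₂)·C_A^2.
= (5.20×6.530^2) / (0.108) = 221.7/0.1080 = 2053.
Since the desired path is higher order in A, keeping C_A high (PFR or concentrated feed) favours D.

2053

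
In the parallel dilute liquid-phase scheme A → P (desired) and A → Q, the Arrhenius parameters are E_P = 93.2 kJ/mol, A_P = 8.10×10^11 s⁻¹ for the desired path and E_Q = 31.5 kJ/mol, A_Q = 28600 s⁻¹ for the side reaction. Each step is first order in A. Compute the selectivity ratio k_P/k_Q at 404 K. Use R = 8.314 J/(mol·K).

0.298

Since both paths have the same order in A, the concentration cancels and S_{P/Q} = k_P/k_Q = (A_P/A_Q)·exp[(E_Q−E_P)/(RT)].
(E_Q−E_P)/(RT) = (31.5−93.2)×10³/(8.314×404) = -61700/3359 = -18.37.
k_P/k_Q = (8.10×10^11/28600)·exp(-18.37) = 2.832×10^7 × 1.053×10^-8 = 0.298.
Since E_P > E_Q, raising the temperature improves selectivity toward P.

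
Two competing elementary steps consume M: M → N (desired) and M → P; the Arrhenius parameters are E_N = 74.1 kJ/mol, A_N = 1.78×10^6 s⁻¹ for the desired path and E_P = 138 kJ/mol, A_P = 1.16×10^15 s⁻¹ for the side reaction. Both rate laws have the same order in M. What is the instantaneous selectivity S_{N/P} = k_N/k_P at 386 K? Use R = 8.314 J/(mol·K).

0.681

With equal orders, S_{N/P} = k_N/k_P = (A_N/A_P)·exp[(E_P−E_N)/(RT)].
(E_P−E_N)/(RT) = (138−74.1)×10³/(8.314×386) = 63900/3209 = 19.91.
k_N/k_P = (1.78×10^6/1.16×10^15)·exp(19.91) = 1.534×10^-9 × 4.441×10^8 = 0.681.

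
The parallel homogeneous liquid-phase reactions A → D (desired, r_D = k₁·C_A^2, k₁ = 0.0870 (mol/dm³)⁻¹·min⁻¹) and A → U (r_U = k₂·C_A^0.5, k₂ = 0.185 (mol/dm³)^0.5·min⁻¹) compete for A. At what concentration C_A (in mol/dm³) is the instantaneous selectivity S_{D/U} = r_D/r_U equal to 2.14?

2.75 mol/dm³

S_{D/U} = (k₁/k₂)·C_A^1.5 ⇒ C_A = (S·k₂/k₁)^(1/1.5).
= (2.14×0.185/0.0870)^(0.6667) = (4.551)^(0.6667) = 2.75 mol/dm³.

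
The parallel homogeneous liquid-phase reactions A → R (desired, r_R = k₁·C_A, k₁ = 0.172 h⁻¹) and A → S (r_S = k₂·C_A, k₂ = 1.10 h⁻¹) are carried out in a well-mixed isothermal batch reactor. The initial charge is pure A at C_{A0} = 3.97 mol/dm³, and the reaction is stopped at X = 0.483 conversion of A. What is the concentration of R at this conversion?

0.259 mol/dm³

C_A = C_{A0}(1−X) = 2.052 mol/dm³.
Both paths are first order in A, so the instantaneous fraction to R is constant: dC_R/d(−C_A) = k₁/(k₁+k₂) = 0.1352.
C_R = 0.1352·(C_{A0}−C_A) = 0.1352×1.918 = 0.259 mol/dm³.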